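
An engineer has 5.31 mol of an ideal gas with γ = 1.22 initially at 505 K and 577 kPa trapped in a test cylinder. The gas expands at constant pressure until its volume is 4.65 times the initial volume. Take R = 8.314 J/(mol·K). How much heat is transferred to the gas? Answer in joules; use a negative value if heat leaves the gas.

451000 J

V₁ = nRT₁/P₁ = 5.31×8.314×505/577 = 38.6 L.
Isobaric: P stays 577 kPa; V/T = const ⇒ T₂ = 2350 K, V₂ = 180 L.
W = PΔV = 577×(180−38.6) kPa·L = 81400 J.
ΔU = nCvΔT = 5.31×37.8×(2350−505) = 370000 J.
Q = ΔU + W = nCpΔT = 451000 J.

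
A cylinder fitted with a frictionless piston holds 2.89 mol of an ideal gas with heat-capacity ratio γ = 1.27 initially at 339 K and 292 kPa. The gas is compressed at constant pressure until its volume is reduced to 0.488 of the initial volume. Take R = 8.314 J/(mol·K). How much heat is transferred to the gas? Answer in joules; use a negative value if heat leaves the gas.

V₁ = nRT₁/P₁ = 2.89×8.314×339/292 = 27.9 L.
Isobaric: P stays 292 kPa; V/T = const ⇒ T₂ = 165 K, V₂ = 13.6 L.
W = PΔV = 292×(13.6−27.9) kPa·L = -4170 J.
ΔU = nCvΔT = 2.89×30.8×(165−339) = -15400 J.
Q = ΔU + W = nCpΔT = -19600 J.

-19600 J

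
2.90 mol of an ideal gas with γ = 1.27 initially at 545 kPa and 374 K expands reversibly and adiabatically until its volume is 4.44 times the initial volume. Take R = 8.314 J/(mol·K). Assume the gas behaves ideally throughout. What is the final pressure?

82.1 kPa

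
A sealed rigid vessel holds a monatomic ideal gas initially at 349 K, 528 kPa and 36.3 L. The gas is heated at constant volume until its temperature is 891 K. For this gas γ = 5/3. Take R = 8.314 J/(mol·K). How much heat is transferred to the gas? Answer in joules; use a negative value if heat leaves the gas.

44600 J

n = P₁V₁/(RT₁) = 528×36.3/(8.314×349) = 6.61 mol.
Isochoric: V stays 36.3 L; P/T = const ⇒ T₂ = 891 K, P₂ = 1350 kPa.
W = 0 (no volume change).
ΔU = nCvΔT = 6.61×12.5×(891−349) = 44600 J.
Q = ΔU = 44600 J.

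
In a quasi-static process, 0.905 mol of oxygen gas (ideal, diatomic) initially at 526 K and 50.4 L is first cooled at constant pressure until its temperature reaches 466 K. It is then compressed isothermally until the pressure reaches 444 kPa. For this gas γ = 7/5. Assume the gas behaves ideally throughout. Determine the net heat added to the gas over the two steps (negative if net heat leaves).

-7650 J

P₁ = nRT₁/V₁ = 0.905×8.314×526/50.4 = 78.5 kPa.
Step 1 — Isobaric: P stays 78.5 kPa; V/T = const ⇒ T₂ = 466 K, V₂ = 44.7 L.
W = PΔV = 78.5×(44.7−50.4) kPa·L = -451 J.
ΔU = nCvΔT = 0.905×20.8×(466−526) = -1130 J.
Q = ΔU + W = nCpΔT = -1580 J.
State after step 1: P = 78.5 kPa, V = 44.7 L, T = 466 K.
Step 2 — Isothermal: T stays 466 K; PV = const ⇒ V₂ = 7.90 L, P₂ = 444 kPa.
ΔU = 0 (ideal gas, T constant).
W = nRT ln(V₂/V₁) = 0.905×8.314×466×ln(0.177) = -6070 J.
Q = ΔU + W = -6070 J.
Net over both steps: W = -6530 J, Q = -7650 J, ΔU = -1130 J.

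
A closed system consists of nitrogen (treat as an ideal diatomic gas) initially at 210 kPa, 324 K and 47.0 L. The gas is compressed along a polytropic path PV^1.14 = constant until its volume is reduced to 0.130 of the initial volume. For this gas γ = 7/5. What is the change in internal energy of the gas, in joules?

n = P₁V₁/(RT₁) = 210×47.0/(8.314×324) = 3.66 mol.
Polytropic n=1.14: T₂ = T₁(V₁/V₂)^(n−1) = 324×(7.69)^0.14 = 431 K; P₂ = P₁(V₁/V₂)^n = 2150 kPa.
For an ideal gas ΔU = nCvΔT with Cv = (5/2)R = 20.8 J/(mol·K).
ΔU = 3.66×20.8×(431−324) = 8160 J.

8160 J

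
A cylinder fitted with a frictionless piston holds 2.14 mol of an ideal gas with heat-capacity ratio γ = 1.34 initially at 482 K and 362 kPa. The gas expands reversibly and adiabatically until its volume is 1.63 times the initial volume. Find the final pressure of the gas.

V₁ = nRT₁/P₁ = 2.14×8.314×482/362 = 23.7 L.
Adiabatic: TV^(γ−1) = const ⇒ T₂ = 482×(0.613)^0.340 = 408 K; PV^γ = const ⇒ P₂ = 188 kPa.

188 kPa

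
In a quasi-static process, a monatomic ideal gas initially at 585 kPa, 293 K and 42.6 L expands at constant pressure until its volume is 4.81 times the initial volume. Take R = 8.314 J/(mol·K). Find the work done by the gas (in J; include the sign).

n = P₁V₁/(RT₁) = 585×42.6/(8.314×293) = 10.2 mol.
Isobaric: P stays 585 kPa; V/T = const ⇒ T₂ = 1410 K, V₂ = 205 L.
W = PΔV = 585×(205−42.6) kPa·L = 94900 J.

94900 J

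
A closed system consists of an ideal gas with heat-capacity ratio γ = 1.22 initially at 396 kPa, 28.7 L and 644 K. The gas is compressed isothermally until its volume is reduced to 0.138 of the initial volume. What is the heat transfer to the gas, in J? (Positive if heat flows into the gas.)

-22500 J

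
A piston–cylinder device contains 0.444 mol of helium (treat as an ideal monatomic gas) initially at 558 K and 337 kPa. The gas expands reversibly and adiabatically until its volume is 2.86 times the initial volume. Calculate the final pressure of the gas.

V₁ = nRT₁/P₁ = 0.444×8.314×558/337 = 6.11 L.
Adiabatic: TV^(γ−1) = const ⇒ T₂ = 558×(0.350)^0.667 = 277 K; PV^γ = const ⇒ P₂ = 58.5 kPa.

58.5 kPa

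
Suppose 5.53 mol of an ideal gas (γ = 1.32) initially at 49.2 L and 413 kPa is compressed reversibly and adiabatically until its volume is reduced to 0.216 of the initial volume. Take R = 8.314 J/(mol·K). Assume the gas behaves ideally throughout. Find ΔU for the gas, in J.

T₁ = P₁V₁/(nR) = 413×49.2/(5.53×8.314) = 442 K.
Adiabatic: TV^(γ−1) = const ⇒ T₂ = 442×(4.63)^0.320 = 722 K; PV^γ = const ⇒ P₂ = 3120 kPa.
For an ideal gas ΔU = nCvΔT with Cv = R/(γ−1) = 26.0 J/(mol·K).
ΔU = 5.53×26.0×(722−442) = 40200 J.

40200 J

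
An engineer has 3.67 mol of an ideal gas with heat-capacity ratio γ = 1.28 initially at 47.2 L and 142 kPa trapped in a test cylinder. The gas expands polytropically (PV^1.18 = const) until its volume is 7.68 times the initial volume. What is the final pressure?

12.8 kPa

T₁ = P₁V₁/(nR) = 142×47.2/(3.67×8.314) = 220 K.
Polytropic n=1.18: T₂ = T₁(V₁/V₂)^(n−1) = 220×(0.130)^0.18 = 152 K; P₂ = P₁(V₁/V₂)^n = 12.8 kPa.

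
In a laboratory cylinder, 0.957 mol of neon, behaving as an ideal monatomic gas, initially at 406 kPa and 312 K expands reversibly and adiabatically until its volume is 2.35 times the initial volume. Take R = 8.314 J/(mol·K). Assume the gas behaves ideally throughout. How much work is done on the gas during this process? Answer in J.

-1620 J

V₁ = nRT₁/P₁ = 0.957×8.314×312/406 = 6.11 L.
Adiabatic: TV^(γ−1) = const ⇒ T₂ = 312×(0.426)^0.667 = 177 K; PV^γ = const ⇒ P₂ = 97.7 kPa.
ΔU = nCvΔT = 0.957×12.5×(177−312) = -1620 J.
Q = 0 for an adiabatic process, so W = −ΔU = 1620 J.
Work done on the gas = −W_by = -1620 J.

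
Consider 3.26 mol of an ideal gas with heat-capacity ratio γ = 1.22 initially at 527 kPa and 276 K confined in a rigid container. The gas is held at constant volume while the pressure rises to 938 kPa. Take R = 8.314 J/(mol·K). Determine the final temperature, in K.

V₁ = nRT₁/P₁ = 3.26×8.314×276/527 = 14.2 L.
Isochoric: V stays 14.2 L; P/T = const ⇒ T₂ = 491 K, P₂ = 938 kPa.

491 K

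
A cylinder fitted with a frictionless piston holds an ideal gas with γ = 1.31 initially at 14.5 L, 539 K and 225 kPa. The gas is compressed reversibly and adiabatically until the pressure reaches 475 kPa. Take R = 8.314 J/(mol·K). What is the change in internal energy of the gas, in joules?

2040 J

n = P₁V₁/(RT₁) = 225×14.5/(8.314×539) = 0.728 mol.
Adiabatic: T₂/T₁ = (P₂/P₁)^((γ−1)/γ) ⇒ T₂ = 539×(2.11)^0.237 = 643 K; V₂ = 8.20 L.
For an ideal gas ΔU = nCvΔT with Cv = R/(γ−1) = 26.8 J/(mol·K).
ΔU = 0.728×26.8×(643−539) = 2040 J.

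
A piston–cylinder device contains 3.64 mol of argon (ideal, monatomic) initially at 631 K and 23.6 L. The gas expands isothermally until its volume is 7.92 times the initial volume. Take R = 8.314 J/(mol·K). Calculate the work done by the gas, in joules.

39500 J

P₁ = nRT₁/V₁ = 3.64×8.314×631/23.6 = 809 kPa.
Isothermal: T stays 631 K; PV = const ⇒ V₂ = 187 L, P₂ = 102 kPa.
W = nRT ln(V₂/V₁) = 3.64×8.314×631×ln(7.92) = 39500 J.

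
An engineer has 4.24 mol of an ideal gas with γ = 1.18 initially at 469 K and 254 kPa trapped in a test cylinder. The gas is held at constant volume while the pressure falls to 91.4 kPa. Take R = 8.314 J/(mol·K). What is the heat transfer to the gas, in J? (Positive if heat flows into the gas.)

V₁ = nRT₁/P₁ = 4.24×8.314×469/254 = 65.1 L.
Isochoric: V stays 65.1 L; P/T = const ⇒ T₂ = 169 K, P₂ = 91.4 kPa.
W = 0 (no volume change).
ΔU = nCvΔT = 4.24×46.2×(169−469) = -58800 J.
Q = ΔU = -58800 J.

-58800 J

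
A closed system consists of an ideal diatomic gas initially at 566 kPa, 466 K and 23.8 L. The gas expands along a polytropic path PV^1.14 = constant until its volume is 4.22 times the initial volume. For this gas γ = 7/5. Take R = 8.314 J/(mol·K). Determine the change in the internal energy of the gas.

n = P₁V₁/(RT₁) = 566×23.8/(8.314×466) = 3.48 mol.
Polytropic n=1.14: T₂ = T₁(V₁/V₂)^(n−1) = 466×(0.237)^0.14 = 381 K; P₂ = P₁(V₁/V₂)^n = 110 kPa.
For an ideal gas ΔU = nCvΔT with Cv = (5/2)R = 20.8 J/(mol·K).
ΔU = 3.48×20.8×(381−466) = -6150 J.

-6150 J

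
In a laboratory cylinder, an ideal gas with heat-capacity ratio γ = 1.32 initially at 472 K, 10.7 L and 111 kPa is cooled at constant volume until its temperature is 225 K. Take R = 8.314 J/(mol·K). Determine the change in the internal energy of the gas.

n = P₁V₁/(RT₁) = 111×10.7/(8.314×472) = 0.303 mol.
Isochoric: V stays 10.7 L; P/T = const ⇒ T₂ = 225 K, P₂ = 52.9 kPa.
For an ideal gas ΔU = nCvΔT with Cv = R/(γ−1) = 26.0 J/(mol·K).
ΔU = 0.303×26.0×(225−472) = -1940 J.

-1940 J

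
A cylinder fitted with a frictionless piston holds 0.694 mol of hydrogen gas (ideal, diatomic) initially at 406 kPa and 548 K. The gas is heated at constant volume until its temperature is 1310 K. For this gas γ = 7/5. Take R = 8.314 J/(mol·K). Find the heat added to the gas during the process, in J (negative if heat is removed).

11000 J

V₁ = nRT₁/P₁ = 0.694×8.314×548/406 = 7.79 L.
Isochoric: V stays 7.79 L; P/T = const ⇒ T₂ = 1310 K, P₂ = 971 kPa.
W = 0 (no volume change).
ΔU = nCvΔT = 0.694×20.8×(1310−548) = 11000 J.
Q = ΔU = 11000 J.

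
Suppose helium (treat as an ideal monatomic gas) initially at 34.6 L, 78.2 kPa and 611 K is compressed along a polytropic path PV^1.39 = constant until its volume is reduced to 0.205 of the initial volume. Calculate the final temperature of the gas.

1130 K

Polytropic n=1.39: T₂ = T₁(V₁/V₂)^(n−1) = 611×(4.88)^0.39 = 1130 K; P₂ = P₁(V₁/V₂)^n = 708 kPa.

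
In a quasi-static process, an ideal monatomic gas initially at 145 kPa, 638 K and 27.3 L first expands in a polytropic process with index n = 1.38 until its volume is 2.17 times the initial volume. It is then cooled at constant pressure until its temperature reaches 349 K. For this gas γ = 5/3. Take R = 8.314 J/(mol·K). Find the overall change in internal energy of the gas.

-2690 J

n = P₁V₁/(RT₁) = 145×27.3/(8.314×638) = 0.746 mol.
Step 1 — Polytropic n=1.38: T₂ = T₁(V₁/V₂)^(n−1) = 638×(0.461)^0.38 = 475 K; P₂ = P₁(V₁/V₂)^n = 49.8 kPa.
W = (P₁V₁−P₂V₂)/(n−1) = (145×27.3−49.8×59.2)/0.38 = 2660 J.
ΔU = nCvΔT = 0.746×12.5×(475−638) = -1510 J.
Q = ΔU + W = 1140 J.
State after step 1: P = 49.8 kPa, V = 59.2 L, T = 475 K.
Step 2 — Isobaric: P stays 49.8 kPa; V/T = const ⇒ T₂ = 349 K, V₂ = 43.5 L.
W = PΔV = 49.8×(43.5−59.2) kPa·L = -784 J.
ΔU = nCvΔT = 0.746×12.5×(349−475) = -1180 J.
Q = ΔU + W = nCpΔT = -1960 J.
Net over both steps: W = 1870 J, Q = -817 J, ΔU = -2690 J.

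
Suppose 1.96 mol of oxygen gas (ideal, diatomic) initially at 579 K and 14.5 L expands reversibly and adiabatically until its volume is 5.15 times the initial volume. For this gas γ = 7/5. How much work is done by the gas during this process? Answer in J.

P₁ = nRT₁/V₁ = 1.96×8.314×579/14.5 = 651 kPa.
Adiabatic: TV^(γ−1) = const ⇒ T₂ = 579×(0.194)^0.400 = 301 K; PV^γ = const ⇒ P₂ = 65.6 kPa.
ΔU = nCvΔT = 1.96×20.8×(301−579) = -11300 J.
Q = 0 for an adiabatic process, so W = −ΔU = 11300 J.

11300 J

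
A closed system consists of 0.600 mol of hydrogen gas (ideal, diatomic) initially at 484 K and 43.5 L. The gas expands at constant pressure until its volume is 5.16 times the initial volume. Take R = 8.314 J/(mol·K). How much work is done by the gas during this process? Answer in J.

10000 J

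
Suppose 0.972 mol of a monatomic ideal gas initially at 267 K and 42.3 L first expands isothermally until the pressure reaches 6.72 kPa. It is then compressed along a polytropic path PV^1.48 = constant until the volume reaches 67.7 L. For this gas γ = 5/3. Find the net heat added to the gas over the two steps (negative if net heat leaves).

2980 J

P₁ = nRT₁/V₁ = 0.972×8.314×267/42.3 = 51.0 kPa.
Step 1 — Isothermal: T stays 267 K; PV = const ⇒ V₂ = 321 L, P₂ = 6.72 kPa.
ΔU = 0 (ideal gas, T constant).
W = nRT ln(V₂/V₁) = 0.972×8.314×267×ln(7.59) = 4370 J.
Q = ΔU + W = 4370 J.
State after step 1: P = 6.72 kPa, V = 321 L, T = 267 K.
Step 2 — Polytropic n=1.48: T₂ = T₁(V₁/V₂)^(n−1) = 267×(4.74)^0.48 = 564 K; P₂ = P₁(V₁/V₂)^n = 67.3 kPa.
W = (P₁V₁−P₂V₂)/(n−1) = (6.72×321−67.3×67.7)/0.48 = -4990 J.
ΔU = nCvΔT = 0.972×12.5×(564−267) = 3600 J.
Q = ΔU + W = -1400 J.
Net over both steps: W = -621 J, Q = 2980 J, ΔU = 3600 J.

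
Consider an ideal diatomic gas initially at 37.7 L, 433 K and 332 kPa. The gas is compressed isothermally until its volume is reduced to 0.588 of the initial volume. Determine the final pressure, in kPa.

Isothermal: T stays 433 K; PV = const ⇒ V₂ = 22.2 L, P₂ = 565 kPa.

565 kPa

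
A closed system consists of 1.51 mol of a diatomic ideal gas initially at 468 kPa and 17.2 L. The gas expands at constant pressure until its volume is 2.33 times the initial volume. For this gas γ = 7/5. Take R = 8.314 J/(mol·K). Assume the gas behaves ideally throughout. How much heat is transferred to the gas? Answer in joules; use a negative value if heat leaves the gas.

37500 J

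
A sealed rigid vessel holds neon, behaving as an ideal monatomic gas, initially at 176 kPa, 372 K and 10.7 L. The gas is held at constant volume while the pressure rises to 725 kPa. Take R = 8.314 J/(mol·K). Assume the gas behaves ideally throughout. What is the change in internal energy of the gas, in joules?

n = P₁V₁/(RT₁) = 176×10.7/(8.314×372) = 0.609 mol.
Isochoric: V stays 10.7 L; P/T = const ⇒ T₂ = 1530 K, P₂ = 725 kPa.
For an ideal gas ΔU = nCvΔT with Cv = (3/2)R = 12.5 J/(mol·K).
ΔU = 0.609×12.5×(1530−372) = 8810 J.

8810 J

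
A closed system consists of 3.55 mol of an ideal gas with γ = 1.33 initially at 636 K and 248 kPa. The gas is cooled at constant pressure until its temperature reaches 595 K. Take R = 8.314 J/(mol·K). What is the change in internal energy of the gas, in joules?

V₁ = nRT₁/P₁ = 3.55×8.314×636/248 = 75.7 L.
Isobaric: P stays 248 kPa; V/T = const ⇒ T₂ = 595 K, V₂ = 70.8 L.
For an ideal gas ΔU = nCvΔT with Cv = R/(γ−1) = 25.2 J/(mol·K).
ΔU = 3.55×25.2×(595−636) = -3670 J.

-3670 J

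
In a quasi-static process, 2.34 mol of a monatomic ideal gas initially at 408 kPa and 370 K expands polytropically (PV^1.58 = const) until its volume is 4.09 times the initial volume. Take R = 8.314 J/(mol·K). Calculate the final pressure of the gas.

V₁ = nRT₁/P₁ = 2.34×8.314×370/408 = 17.6 L.
Polytropic n=1.58: T₂ = T₁(V₁/V₂)^(n−1) = 370×(0.244)^0.58 = 163 K; P₂ = P₁(V₁/V₂)^n = 44.1 kPa.

44.1 kPa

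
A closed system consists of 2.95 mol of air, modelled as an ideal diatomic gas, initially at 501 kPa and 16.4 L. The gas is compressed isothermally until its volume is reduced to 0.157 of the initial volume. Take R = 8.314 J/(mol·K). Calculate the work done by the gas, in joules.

-15200 J

T₁ = P₁V₁/(nR) = 501×16.4/(2.95×8.314) = 335 K.
Isothermal: T stays 335 K; PV = const ⇒ V₂ = 2.57 L, P₂ = 3190 kPa.
W = nRT ln(V₂/V₁) = 2.95×8.314×335×ln(0.157) = -15200 J.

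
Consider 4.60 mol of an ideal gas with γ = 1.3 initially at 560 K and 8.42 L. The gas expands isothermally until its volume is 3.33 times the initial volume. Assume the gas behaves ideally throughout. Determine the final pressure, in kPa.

P₁ = nRT₁/V₁ = 4.60×8.314×560/8.42 = 2540 kPa.
Isothermal: T stays 560 K; PV = const ⇒ V₂ = 28.0 L, P₂ = 764 kPa.

764 kPa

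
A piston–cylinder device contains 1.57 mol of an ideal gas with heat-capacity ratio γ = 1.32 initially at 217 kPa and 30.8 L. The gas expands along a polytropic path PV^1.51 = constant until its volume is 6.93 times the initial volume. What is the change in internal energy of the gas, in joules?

T₁ = P₁V₁/(nR) = 217×30.8/(1.57×8.314) = 512 K.
Polytropic n=1.51: T₂ = T₁(V₁/V₂)^(n−1) = 512×(0.144)^0.51 = 191 K; P₂ = P₁(V₁/V₂)^n = 11.7 kPa.
For an ideal gas ΔU = nCvΔT with Cv = R/(γ−1) = 26.0 J/(mol·K).
ΔU = 1.57×26.0×(191−512) = -13100 J.

-13100 J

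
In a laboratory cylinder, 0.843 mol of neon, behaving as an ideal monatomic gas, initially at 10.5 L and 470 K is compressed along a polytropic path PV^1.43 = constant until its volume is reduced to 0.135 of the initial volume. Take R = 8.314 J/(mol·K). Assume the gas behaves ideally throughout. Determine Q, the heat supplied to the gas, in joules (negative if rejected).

P₁ = nRT₁/V₁ = 0.843×8.314×470/10.5 = 314 kPa.
Polytropic n=1.43: T₂ = T₁(V₁/V₂)^(n−1) = 470×(7.41)^0.43 = 1110 K; P₂ = P₁(V₁/V₂)^n = 5500 kPa.
W = (P₁V₁−P₂V₂)/(n−1) = (314×10.5−5500×1.42)/0.43 = -10500 J.
ΔU = nCvΔT = 0.843×12.5×(1110−470) = 6750 J.
Q = ΔU + W = -3710 J.

-3710 J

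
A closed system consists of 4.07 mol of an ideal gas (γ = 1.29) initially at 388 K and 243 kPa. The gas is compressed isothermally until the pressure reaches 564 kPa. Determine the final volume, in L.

23.3 L

V₁ = nRT₁/P₁ = 4.07×8.314×388/243 = 54.0 L.
Isothermal: T stays 388 K; PV = const ⇒ V₂ = 23.3 L, P₂ = 564 kPa.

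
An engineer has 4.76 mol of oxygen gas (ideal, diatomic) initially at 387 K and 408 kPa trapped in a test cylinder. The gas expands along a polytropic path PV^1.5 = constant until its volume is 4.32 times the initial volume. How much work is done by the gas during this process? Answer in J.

15900 J

V₁ = nRT₁/P₁ = 4.76×8.314×387/408 = 37.5 L.
Polytropic n=1.5: T₂ = T₁(V₁/V₂)^(n−1) = 387×(0.231)^0.50 = 186 K; P₂ = P₁(V₁/V₂)^n = 45.4 kPa.
W = (P₁V₁−P₂V₂)/(n−1) = (408×37.5−45.4×162)/0.50 = 15900 J.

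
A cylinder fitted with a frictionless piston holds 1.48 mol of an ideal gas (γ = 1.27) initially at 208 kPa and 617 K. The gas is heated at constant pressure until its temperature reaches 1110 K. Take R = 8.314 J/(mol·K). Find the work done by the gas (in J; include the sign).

6070 J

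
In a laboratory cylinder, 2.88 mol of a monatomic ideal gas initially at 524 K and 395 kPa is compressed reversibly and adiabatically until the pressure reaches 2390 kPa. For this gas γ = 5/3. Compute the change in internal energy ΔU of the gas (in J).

19800 J

V₁ = nRT₁/P₁ = 2.88×8.314×524/395 = 31.8 L.
Adiabatic: T₂/T₁ = (P₂/P₁)^((γ−1)/γ) ⇒ T₂ = 524×(6.05)^0.400 = 1080 K; V₂ = 10.8 L.
For an ideal gas ΔU = nCvΔT with Cv = (3/2)R = 12.5 J/(mol·K).
ΔU = 2.88×12.5×(1080−524) = 19800 J.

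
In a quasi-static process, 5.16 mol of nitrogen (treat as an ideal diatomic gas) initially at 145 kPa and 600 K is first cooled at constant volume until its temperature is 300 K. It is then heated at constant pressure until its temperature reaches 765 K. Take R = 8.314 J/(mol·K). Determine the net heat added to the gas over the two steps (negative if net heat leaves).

V₁ = nRT₁/P₁ = 5.16×8.314×600/145 = 178 L.
Step 1 — Isochoric: V stays 178 L; P/T = const ⇒ T₂ = 300 K, P₂ = 72.5 kPa.
W = 0 (no volume change).
ΔU = nCvΔT = 5.16×20.8×(300−600) = -32200 J.
Q = ΔU = -32200 J.
State after step 1: P = 72.5 kPa, V = 178 L, T = 300 K.
Step 2 — Isobaric: P stays 72.5 kPa; V/T = const ⇒ T₂ = 765 K, V₂ = 453 L.
W = PΔV = 72.5×(453−178) kPa·L = 19900 J.
ΔU = nCvΔT = 5.16×20.8×(765−300) = 49900 J.
Q = ΔU + W = nCpΔT = 69800 J.
Net over both steps: W = 19900 J, Q = 37600 J, ΔU = 17700 J.

37600 J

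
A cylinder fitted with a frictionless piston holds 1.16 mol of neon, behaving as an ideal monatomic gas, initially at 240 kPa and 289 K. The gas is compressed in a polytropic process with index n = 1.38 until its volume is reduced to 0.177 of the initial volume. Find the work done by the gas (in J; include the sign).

V₁ = nRT₁/P₁ = 1.16×8.314×289/240 = 11.6 L.
Polytropic n=1.38: T₂ = T₁(V₁/V₂)^(n−1) = 289×(5.65)^0.38 = 558 K; P₂ = P₁(V₁/V₂)^n = 2620 kPa.
W = (P₁V₁−P₂V₂)/(n−1) = (240×11.6−2620×2.06)/0.38 = -6830 J.

-6830 J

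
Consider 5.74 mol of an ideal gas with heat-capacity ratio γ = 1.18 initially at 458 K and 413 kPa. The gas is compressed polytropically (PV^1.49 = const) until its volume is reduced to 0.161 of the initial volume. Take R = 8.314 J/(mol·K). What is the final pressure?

6280 kPa

V₁ = nRT₁/P₁ = 5.74×8.314×458/413 = 52.9 L.
Polytropic n=1.49: T₂ = T₁(V₁/V₂)^(n−1) = 458×(6.21)^0.49 = 1120 K; P₂ = P₁(V₁/V₂)^n = 6280 kPa.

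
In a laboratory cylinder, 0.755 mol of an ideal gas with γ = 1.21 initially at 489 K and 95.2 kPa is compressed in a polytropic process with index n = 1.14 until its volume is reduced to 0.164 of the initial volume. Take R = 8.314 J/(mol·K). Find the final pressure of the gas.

748 kPa

V₁ = nRT₁/P₁ = 0.755×8.314×489/95.2 = 32.2 L.
Polytropic n=1.14: T₂ = T₁(V₁/V₂)^(n−1) = 489×(6.10)^0.14 = 630 K; P₂ = P₁(V₁/V₂)^n = 748 kPa.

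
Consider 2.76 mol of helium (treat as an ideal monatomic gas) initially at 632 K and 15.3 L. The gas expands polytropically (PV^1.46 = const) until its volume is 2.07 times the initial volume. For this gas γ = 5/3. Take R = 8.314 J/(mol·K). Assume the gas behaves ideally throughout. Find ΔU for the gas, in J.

P₁ = nRT₁/V₁ = 2.76×8.314×632/15.3 = 948 kPa.
Polytropic n=1.46: T₂ = T₁(V₁/V₂)^(n−1) = 632×(0.483)^0.46 = 452 K; P₂ = P₁(V₁/V₂)^n = 328 kPa.
For an ideal gas ΔU = nCvΔT with Cv = (3/2)R = 12.5 J/(mol·K).
ΔU = 2.76×12.5×(452−632) = -6190 J.

-6190 J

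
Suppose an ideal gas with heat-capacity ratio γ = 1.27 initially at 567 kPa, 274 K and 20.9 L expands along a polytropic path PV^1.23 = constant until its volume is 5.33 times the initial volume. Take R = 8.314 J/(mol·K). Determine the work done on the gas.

n = P₁V₁/(RT₁) = 567×20.9/(8.314×274) = 5.20 mol.
Polytropic n=1.23: T₂ = T₁(V₁/V₂)^(n−1) = 274×(0.188)^0.23 = 186 K; P₂ = P₁(V₁/V₂)^n = 72.4 kPa.
W = (P₁V₁−P₂V₂)/(n−1) = (567×20.9−72.4×111)/0.23 = 16500 J.
Work done on the gas = −W_by = -16500 J.

-16500 J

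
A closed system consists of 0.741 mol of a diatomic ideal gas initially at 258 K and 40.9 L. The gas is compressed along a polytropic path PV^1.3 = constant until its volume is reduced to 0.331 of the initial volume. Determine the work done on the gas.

P₁ = nRT₁/V₁ = 0.741×8.314×258/40.9 = 38.9 kPa.
Polytropic n=1.3: T₂ = T₁(V₁/V₂)^(n−1) = 258×(3.02)^0.30 = 359 K; P₂ = P₁(V₁/V₂)^n = 164 kPa.
W = (P₁V₁−P₂V₂)/(n−1) = (38.9×40.9−164×13.5)/0.30 = -2080 J.
Work done on the gas = −W_by = 2080 J.

2080 J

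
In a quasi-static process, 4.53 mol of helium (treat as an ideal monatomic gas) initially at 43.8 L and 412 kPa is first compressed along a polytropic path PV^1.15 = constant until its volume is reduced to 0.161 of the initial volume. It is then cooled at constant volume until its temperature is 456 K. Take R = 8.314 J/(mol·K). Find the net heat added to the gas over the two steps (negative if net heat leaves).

T₁ = P₁V₁/(nR) = 412×43.8/(4.53×8.314) = 479 K.
Step 1 — Polytropic n=1.15: T₂ = T₁(V₁/V₂)^(n−1) = 479×(6.21)^0.15 = 630 K; P₂ = P₁(V₁/V₂)^n = 3370 kPa.
W = (P₁V₁−P₂V₂)/(n−1) = (412×43.8−3370×7.05)/0.15 = -37900 J.
ΔU = nCvΔT = 4.53×12.5×(630−479) = 8530 J.
Q = ΔU + W = -29400 J.
State after step 1: P = 3370 kPa, V = 7.05 L, T = 630 K.
Step 2 — Isochoric: V stays 7.05 L; P/T = const ⇒ T₂ = 456 K, P₂ = 2440 kPa.
W = 0 (no volume change).
ΔU = nCvΔT = 4.53×12.5×(456−630) = -9840 J.
Q = ΔU = -9840 J.
Net over both steps: W = -37900 J, Q = -39200 J, ΔU = -1310 J.

-39200 J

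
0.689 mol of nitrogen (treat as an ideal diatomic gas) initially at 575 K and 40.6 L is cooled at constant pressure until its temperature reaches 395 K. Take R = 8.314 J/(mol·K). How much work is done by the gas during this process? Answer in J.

-1030 J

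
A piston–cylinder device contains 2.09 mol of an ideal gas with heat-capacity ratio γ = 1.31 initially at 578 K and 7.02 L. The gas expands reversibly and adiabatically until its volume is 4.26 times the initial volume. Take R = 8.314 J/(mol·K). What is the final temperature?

P₁ = nRT₁/V₁ = 2.09×8.314×578/7.02 = 1430 kPa.
Adiabatic: TV^(γ−1) = const ⇒ T₂ = 578×(0.235)^0.310 = 369 K; PV^γ = const ⇒ P₂ = 214 kPa.

369 K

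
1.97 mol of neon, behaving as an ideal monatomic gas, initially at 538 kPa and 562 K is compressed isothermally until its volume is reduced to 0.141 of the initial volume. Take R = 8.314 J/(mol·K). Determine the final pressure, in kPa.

V₁ = nRT₁/P₁ = 1.97×8.314×562/538 = 17.1 L.
Isothermal: T stays 562 K; PV = const ⇒ V₂ = 2.41 L, P₂ = 3820 kPa.

3820 kPa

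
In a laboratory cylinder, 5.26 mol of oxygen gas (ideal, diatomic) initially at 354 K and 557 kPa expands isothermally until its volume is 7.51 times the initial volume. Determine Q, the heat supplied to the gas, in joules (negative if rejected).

31200 J

V₁ = nRT₁/P₁ = 5.26×8.314×354/557 = 27.8 L.
Isothermal: T stays 354 K; PV = const ⇒ V₂ = 209 L, P₂ = 74.2 kPa.
ΔU = 0 (ideal gas, T constant).
W = nRT ln(V₂/V₁) = 5.26×8.314×354×ln(7.51) = 31200 J.
Q = ΔU + W = 31200 J.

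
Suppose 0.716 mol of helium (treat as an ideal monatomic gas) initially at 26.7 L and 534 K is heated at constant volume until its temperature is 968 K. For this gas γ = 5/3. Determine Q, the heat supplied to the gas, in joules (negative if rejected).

3880 J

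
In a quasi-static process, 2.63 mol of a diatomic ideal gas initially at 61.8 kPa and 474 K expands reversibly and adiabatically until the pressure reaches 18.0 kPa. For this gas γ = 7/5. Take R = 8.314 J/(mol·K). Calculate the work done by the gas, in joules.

V₁ = nRT₁/P₁ = 2.63×8.314×474/61.8 = 168 L.
Adiabatic: T₂/T₁ = (P₂/P₁)^((γ−1)/γ) ⇒ T₂ = 474×(0.291)^0.286 = 333 K; V₂ = 405 L.
ΔU = nCvΔT = 2.63×20.8×(333−474) = -7700 J.
Q = 0 for an adiabatic process, so W = −ΔU = 7700 J.

7700 J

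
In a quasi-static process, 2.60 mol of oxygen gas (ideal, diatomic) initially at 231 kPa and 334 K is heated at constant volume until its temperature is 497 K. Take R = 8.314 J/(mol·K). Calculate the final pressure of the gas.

V₁ = nRT₁/P₁ = 2.60×8.314×334/231 = 31.3 L.
Isochoric: V stays 31.3 L; P/T = const ⇒ T₂ = 497 K, P₂ = 344 kPa.

344 kPa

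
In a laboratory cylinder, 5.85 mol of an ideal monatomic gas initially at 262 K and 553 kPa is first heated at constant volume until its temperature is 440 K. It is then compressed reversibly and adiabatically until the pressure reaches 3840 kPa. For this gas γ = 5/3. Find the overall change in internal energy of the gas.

V₁ = nRT₁/P₁ = 5.85×8.314×262/553 = 23.0 L.
Step 1 — Isochoric: V stays 23.0 L; P/T = const ⇒ T₂ = 440 K, P₂ = 929 kPa.
W = 0 (no volume change).
ΔU = nCvΔT = 5.85×12.5×(440−262) = 13000 J.
Q = ΔU = 13000 J.
State after step 1: P = 929 kPa, V = 23.0 L, T = 440 K.
Step 2 — Adiabatic: T₂/T₁ = (P₂/P₁)^((γ−1)/γ) ⇒ T₂ = 440×(4.13)^0.400 = 776 K; V₂ = 9.83 L.
ΔU = nCvΔT = 5.85×12.5×(776−440) = 24500 J.
Q = 0 for an adiabatic process, so W = −ΔU = -24500 J.
Net over both steps: W = -24500 J, Q = 13000 J, ΔU = 37500 J.

37500 J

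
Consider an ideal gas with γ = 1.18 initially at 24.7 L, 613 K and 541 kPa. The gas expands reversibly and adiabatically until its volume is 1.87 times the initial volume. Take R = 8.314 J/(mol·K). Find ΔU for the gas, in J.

n = P₁V₁/(RT₁) = 541×24.7/(8.314×613) = 2.62 mol.
Adiabatic: TV^(γ−1) = const ⇒ T₂ = 613×(0.535)^0.180 = 548 K; PV^γ = const ⇒ P₂ = 258 kPa.
For an ideal gas ΔU = nCvΔT with Cv = R/(γ−1) = 46.2 J/(mol·K).
ΔU = 2.62×46.2×(548−613) = -7910 J.

-7910 J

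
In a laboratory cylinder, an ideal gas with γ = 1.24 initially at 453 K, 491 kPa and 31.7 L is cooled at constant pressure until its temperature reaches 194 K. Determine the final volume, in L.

Isobaric: P stays 491 kPa; V/T = const ⇒ T₂ = 194 K, V₂ = 13.6 L.

13.6 L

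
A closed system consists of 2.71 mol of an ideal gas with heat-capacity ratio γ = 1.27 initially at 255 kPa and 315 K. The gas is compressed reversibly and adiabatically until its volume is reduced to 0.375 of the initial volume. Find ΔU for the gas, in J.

7970 J

V₁ = nRT₁/P₁ = 2.71×8.314×315/255 = 27.8 L.
Adiabatic: TV^(γ−1) = const ⇒ T₂ = 315×(2.67)^0.270 = 411 K; PV^γ = const ⇒ P₂ = 886 kPa.
For an ideal gas ΔU = nCvΔT with Cv = R/(γ−1) = 30.8 J/(mol·K).
ΔU = 2.71×30.8×(411−315) = 7970 J.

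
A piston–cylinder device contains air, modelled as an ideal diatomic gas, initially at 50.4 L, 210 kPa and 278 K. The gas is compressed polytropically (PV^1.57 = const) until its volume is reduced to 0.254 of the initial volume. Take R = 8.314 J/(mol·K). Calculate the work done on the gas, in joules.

n = P₁V₁/(RT₁) = 210×50.4/(8.314×278) = 4.58 mol.
Polytropic n=1.57: T₂ = T₁(V₁/V₂)^(n−1) = 278×(3.94)^0.57 = 607 K; P₂ = P₁(V₁/V₂)^n = 1810 kPa.
W = (P₁V₁−P₂V₂)/(n−1) = (210×50.4−1810×12.8)/0.57 = -22000 J.
Work done on the gas = −W_by = 22000 J.

22000 J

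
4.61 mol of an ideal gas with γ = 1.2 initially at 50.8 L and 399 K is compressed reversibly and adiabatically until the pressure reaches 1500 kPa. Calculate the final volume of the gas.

P₁ = nRT₁/V₁ = 4.61×8.314×399/50.8 = 301 kPa.
Adiabatic: T₂/T₁ = (P₂/P₁)^((γ−1)/γ) ⇒ T₂ = 399×(4.98)^0.167 = 521 K; V₂ = 13.3 L.

13.3 L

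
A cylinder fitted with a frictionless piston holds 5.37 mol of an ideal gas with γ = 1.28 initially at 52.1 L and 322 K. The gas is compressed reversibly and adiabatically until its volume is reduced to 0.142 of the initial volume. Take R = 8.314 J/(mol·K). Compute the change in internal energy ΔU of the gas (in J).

P₁ = nRT₁/V₁ = 5.37×8.314×322/52.1 = 276 kPa.
Adiabatic: TV^(γ−1) = const ⇒ T₂ = 322×(7.04)^0.280 = 556 K; PV^γ = const ⇒ P₂ = 3360 kPa.
For an ideal gas ΔU = nCvΔT with Cv = R/(γ−1) = 29.7 J/(mol·K).
ΔU = 5.37×29.7×(556−322) = 37300 J.

37300 J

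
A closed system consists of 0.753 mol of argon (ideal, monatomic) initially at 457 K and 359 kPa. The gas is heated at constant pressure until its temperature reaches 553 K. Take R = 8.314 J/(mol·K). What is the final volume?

V₁ = nRT₁/P₁ = 0.753×8.314×457/359 = 7.97 L.
Isobaric: P stays 359 kPa; V/T = const ⇒ T₂ = 553 K, V₂ = 9.64 L.

9.64 L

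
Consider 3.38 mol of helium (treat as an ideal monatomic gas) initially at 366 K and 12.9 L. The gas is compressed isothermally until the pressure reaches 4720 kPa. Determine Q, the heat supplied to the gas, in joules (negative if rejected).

P₁ = nRT₁/V₁ = 3.38×8.314×366/12.9 = 797 kPa.
Isothermal: T stays 366 K; PV = const ⇒ V₂ = 2.18 L, P₂ = 4720 kPa.
ΔU = 0 (ideal gas, T constant).
W = nRT ln(V₂/V₁) = 3.38×8.314×366×ln(0.169) = -18300 J.
Q = ΔU + W = -18300 J.

-18300 J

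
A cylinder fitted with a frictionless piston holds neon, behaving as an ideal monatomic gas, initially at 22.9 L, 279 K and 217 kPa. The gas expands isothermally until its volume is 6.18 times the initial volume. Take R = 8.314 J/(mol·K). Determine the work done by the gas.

9050 J

n = P₁V₁/(RT₁) = 217×22.9/(8.314×279) = 2.14 mol.
Isothermal: T stays 279 K; PV = const ⇒ V₂ = 142 L, P₂ = 35.1 kPa.
W = nRT ln(V₂/V₁) = 2.14×8.314×279×ln(6.18) = 9050 J.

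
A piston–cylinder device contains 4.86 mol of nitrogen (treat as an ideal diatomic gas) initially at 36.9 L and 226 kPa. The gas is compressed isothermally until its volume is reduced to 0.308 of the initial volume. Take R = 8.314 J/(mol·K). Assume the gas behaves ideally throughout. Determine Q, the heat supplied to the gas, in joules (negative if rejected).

-9820 J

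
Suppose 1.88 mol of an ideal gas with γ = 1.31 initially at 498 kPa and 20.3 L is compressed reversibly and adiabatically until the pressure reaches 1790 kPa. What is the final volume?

7.64 L

T₁ = P₁V₁/(nR) = 498×20.3/(1.88×8.314) = 647 K.
Adiabatic: T₂/T₁ = (P₂/P₁)^((γ−1)/γ) ⇒ T₂ = 647×(3.59)^0.237 = 875 K; V₂ = 7.64 L.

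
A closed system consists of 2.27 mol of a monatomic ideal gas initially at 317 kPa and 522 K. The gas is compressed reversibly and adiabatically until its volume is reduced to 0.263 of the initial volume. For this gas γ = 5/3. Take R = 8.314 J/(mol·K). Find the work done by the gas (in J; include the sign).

V₁ = nRT₁/P₁ = 2.27×8.314×522/317 = 31.1 L.
Adiabatic: TV^(γ−1) = const ⇒ T₂ = 522×(3.80)^0.667 = 1270 K; PV^γ = const ⇒ P₂ = 2940 kPa.
ΔU = nCvΔT = 2.27×12.5×(1270−522) = 21200 J.
Q = 0 for an adiabatic process, so W = −ΔU = -21200 J.

-21200 J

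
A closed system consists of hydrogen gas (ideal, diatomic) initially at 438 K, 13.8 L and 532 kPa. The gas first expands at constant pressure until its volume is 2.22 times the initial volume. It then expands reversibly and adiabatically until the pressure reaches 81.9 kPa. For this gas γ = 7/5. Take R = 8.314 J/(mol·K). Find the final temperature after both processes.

n = P₁V₁/(RT₁) = 532×13.8/(8.314×438) = 2.02 mol.
Step 1 — Isobaric: P stays 532 kPa; V/T = const ⇒ T₂ = 972 K, V₂ = 30.6 L.
W = PΔV = 532×(30.6−13.8) kPa·L = 8960 J.
ΔU = nCvΔT = 2.02×20.8×(972−438) = 22400 J.
Q = ΔU + W = nCpΔT = 31300 J.
State after step 1: P = 532 kPa, V = 30.6 L, T = 972 K.
Step 2 — Adiabatic: T₂/T₁ = (P₂/P₁)^((γ−1)/γ) ⇒ T₂ = 972×(0.154)^0.286 = 570 K; V₂ = 117 L.
ΔU = nCvΔT = 2.02×20.8×(570−972) = -16900 J.
Q = 0 for an adiabatic process, so W = −ΔU = 16900 J.
Net over both steps: W = 25800 J, Q = 31300 J, ΔU = 5520 J.

570 K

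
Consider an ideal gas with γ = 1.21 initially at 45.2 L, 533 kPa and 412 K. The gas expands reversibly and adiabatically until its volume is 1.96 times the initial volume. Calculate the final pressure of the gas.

Adiabatic: TV^(γ−1) = const ⇒ T₂ = 412×(0.510)^0.210 = 358 K; PV^γ = const ⇒ P₂ = 236 kPa.

236 kPa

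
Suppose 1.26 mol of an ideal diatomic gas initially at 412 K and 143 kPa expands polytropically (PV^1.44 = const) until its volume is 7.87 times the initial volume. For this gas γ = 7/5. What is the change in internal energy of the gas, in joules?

-6440 J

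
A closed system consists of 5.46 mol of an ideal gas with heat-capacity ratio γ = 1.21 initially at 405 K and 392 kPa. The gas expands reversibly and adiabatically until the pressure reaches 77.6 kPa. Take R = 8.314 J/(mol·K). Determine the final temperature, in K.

306 K

V₁ = nRT₁/P₁ = 5.46×8.314×405/392 = 46.9 L.
Adiabatic: T₂/T₁ = (P₂/P₁)^((γ−1)/γ) ⇒ T₂ = 405×(0.198)^0.174 = 306 K; V₂ = 179 L.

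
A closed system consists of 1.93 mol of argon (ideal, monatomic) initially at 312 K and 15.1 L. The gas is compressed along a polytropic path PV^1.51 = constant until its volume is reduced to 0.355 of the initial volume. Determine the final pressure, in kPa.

1580 kPa

P₁ = nRT₁/V₁ = 1.93×8.314×312/15.1 = 332 kPa.
Polytropic n=1.51: T₂ = T₁(V₁/V₂)^(n−1) = 312×(2.82)^0.51 = 529 K; P₂ = P₁(V₁/V₂)^n = 1580 kPa.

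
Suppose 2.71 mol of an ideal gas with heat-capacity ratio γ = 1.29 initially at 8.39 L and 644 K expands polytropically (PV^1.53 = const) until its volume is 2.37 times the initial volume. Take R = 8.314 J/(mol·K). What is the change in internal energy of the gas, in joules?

P₁ = nRT₁/V₁ = 2.71×8.314×644/8.39 = 1730 kPa.
Polytropic n=1.53: T₂ = T₁(V₁/V₂)^(n−1) = 644×(0.422)^0.53 = 408 K; P₂ = P₁(V₁/V₂)^n = 462 kPa.
For an ideal gas ΔU = nCvΔT with Cv = R/(γ−1) = 28.7 J/(mol·K).
ΔU = 2.71×28.7×(408−644) = -18400 J.

-18400 J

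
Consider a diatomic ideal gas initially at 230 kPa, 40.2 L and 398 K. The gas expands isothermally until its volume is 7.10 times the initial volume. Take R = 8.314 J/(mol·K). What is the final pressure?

32.4 kPa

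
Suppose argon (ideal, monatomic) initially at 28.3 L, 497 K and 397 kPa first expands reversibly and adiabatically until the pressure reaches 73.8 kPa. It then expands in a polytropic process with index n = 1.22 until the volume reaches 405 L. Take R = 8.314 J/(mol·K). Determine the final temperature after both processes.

n = P₁V₁/(RT₁) = 397×28.3/(8.314×497) = 2.72 mol.
Step 1 — Adiabatic: T₂/T₁ = (P₂/P₁)^((γ−1)/γ) ⇒ T₂ = 497×(0.186)^0.400 = 254 K; V₂ = 77.7 L.
ΔU = nCvΔT = 2.72×12.5×(254−497) = -8260 J.
Q = 0 for an adiabatic process, so W = −ΔU = 8260 J.
State after step 1: P = 73.8 kPa, V = 77.7 L, T = 254 K.
Step 2 — Polytropic n=1.22: T₂ = T₁(V₁/V₂)^(n−1) = 254×(0.192)^0.22 = 176 K; P₂ = P₁(V₁/V₂)^n = 9.84 kPa.
W = (P₁V₁−P₂V₂)/(n−1) = (73.8×77.7−9.84×405)/0.22 = 7940 J.
ΔU = nCvΔT = 2.72×12.5×(176−254) = -2620 J.
Q = ΔU + W = 5320 J.
Net over both steps: W = 16200 J, Q = 5320 J, ΔU = -10900 J.

176 K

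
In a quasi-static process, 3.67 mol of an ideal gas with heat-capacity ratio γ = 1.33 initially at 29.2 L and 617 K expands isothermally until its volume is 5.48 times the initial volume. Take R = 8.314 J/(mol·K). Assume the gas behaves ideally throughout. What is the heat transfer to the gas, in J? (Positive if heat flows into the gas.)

32000 J

P₁ = nRT₁/V₁ = 3.67×8.314×617/29.2 = 645 kPa.
Isothermal: T stays 617 K; PV = const ⇒ V₂ = 160 L, P₂ = 118 kPa.
ΔU = 0 (ideal gas, T constant).
W = nRT ln(V₂/V₁) = 3.67×8.314×617×ln(5.48) = 32000 J.
Q = ΔU + W = 32000 J.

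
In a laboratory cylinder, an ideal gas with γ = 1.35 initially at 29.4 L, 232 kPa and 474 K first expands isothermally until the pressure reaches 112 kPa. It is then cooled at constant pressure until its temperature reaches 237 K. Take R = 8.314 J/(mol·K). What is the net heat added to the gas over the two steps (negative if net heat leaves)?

-8190 J

n = P₁V₁/(RT₁) = 232×29.4/(8.314×474) = 1.73 mol.
Step 1 — Isothermal: T stays 474 K; PV = const ⇒ V₂ = 60.9 L, P₂ = 112 kPa.
ΔU = 0 (ideal gas, T constant).
W = nRT ln(V₂/V₁) = 1.73×8.314×474×ln(2.07) = 4970 J.
Q = ΔU + W = 4970 J.
State after step 1: P = 112 kPa, V = 60.9 L, T = 474 K.
Step 2 — Isobaric: P stays 112 kPa; V/T = const ⇒ T₂ = 237 K, V₂ = 30.5 L.
W = PΔV = 112×(30.5−60.9) kPa·L = -3410 J.
ΔU = nCvΔT = 1.73×23.8×(237−474) = -9740 J.
Q = ΔU + W = nCpΔT = -13200 J.
Net over both steps: W = 1560 J, Q = -8190 J, ΔU = -9740 J.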